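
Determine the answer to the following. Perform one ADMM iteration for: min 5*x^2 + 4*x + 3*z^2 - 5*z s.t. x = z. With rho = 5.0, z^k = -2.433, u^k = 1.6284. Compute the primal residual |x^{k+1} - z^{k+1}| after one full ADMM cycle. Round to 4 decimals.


ADMM iteration with rho = 5.0, z^k = -2.433, u^k = 1.6284
Step 1: x-update.
Minimize 5*x^2 + 4*x + (5.0/2)*(x + 2.433 + 1.6284)^2
FOC: (2*5 + 5.0)*x = -4 + 5.0*(-2.433 - 1.6284)
x^{k+1} = -1.6205
Step 2: z-update.
Minimize 3*z^2 - 5*z + (5.0/2)*(-1.6205 - z + 1.6284)^2
FOC: (2*3 + 5.0)*z = 5 + 5.0*(-1.6205 + 1.6284)
z^{k+1} = 0.4582
Step 3: u-update.
u^{k+1} = 1.6284 - 1.6205 - 0.4582 = -0.4502
Step 4: Primal residual = |-1.6205 - 0.4582| = 2.0786


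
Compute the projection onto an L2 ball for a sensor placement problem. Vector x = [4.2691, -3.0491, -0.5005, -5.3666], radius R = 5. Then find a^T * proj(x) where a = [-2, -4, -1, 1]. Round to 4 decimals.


Step 1: Compute ||x|| (intermediates to 6 decimals).
||x|| = sqrt(4.2691^2 + (-3.0491)^2 + (-0.5005)^2 + (-5.3666)^2) = 7.521511
Step 2: Project.
Since ||x|| > R, scale = R/||x|| = 5/7.521511 = 0.66476, proj(x) = scale * x
proj(x) = [2.837927, -2.02692, -0.332712, -3.567501]
Step 3: Dot product.
a^T * proj(x) = -2*2.837927 - 4*(-2.02692) - 1*(-0.332712) + 1*(-3.567501) = -0.803


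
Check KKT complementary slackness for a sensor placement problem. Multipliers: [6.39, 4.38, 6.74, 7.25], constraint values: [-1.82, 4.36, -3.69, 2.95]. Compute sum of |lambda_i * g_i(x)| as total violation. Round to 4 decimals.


KKT complementary slackness check:
lambda_1 * g_1 = 6.39 * -1.82 = -11.6298
lambda_2 * g_2 = 4.38 * 4.36 = 19.0968
lambda_3 * g_3 = 6.74 * -3.69 = -24.8706
lambda_4 * g_4 = 7.25 * 2.95 = 21.3875
Total violation = 11.6298 + 19.0968 + 24.8706 + 21.3875 = 76.9847


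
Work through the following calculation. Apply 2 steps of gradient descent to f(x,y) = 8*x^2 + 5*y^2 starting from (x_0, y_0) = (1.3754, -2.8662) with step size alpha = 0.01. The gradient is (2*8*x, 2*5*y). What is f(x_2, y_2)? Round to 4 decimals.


Gradient descent on f(x,y) = 8*x^2 + 5*y^2.
Starting point: (1.3754, -2.8662), alpha = 0.01
Step 1: grad_x = 2*8*1.3754 = 22.0064, grad_y = 2*5*-2.8662 = -28.662
  x_1 = 1.3754 - 0.01*22.0064 = 1.1553
  y_1 = -2.8662 - 0.01*-28.662 = -2.5796
Step 2: grad_x = 2*8*1.1553 = 18.4854, grad_y = 2*5*-2.5796 = -25.7958
  x_2 = 1.1553 - 0.01*18.4854 = 0.9705
  y_2 = -2.5796 - 0.01*-25.7958 = -2.3216
f(0.9705, -2.3216) = 8*0.9705^2 + 5*(-2.3216)^2 = 34.4843


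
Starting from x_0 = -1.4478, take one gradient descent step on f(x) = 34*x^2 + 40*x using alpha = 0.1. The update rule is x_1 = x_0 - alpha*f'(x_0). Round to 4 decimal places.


We compute the gradient at x_0 and apply the update.
f'(x) = 68*x + 40
f'(-1.4478) = 68*-1.4478 + 40 = -58.4504
x_1 = -1.4478 - 0.1*-58.4504 = 4.3972


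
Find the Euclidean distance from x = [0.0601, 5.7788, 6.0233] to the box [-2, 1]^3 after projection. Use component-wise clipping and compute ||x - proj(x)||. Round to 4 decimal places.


Project each component onto [-2, 1].
clip(0.0601) = 0.0601, clip(5.7788) = 1.0, clip(6.0233) = 1.0
Projection = [0.0601, 1.0, 1.0]
Squared diffs: [0.0, 22.8369, 25.2335]
Distance = sqrt(48.0704) = 6.9333


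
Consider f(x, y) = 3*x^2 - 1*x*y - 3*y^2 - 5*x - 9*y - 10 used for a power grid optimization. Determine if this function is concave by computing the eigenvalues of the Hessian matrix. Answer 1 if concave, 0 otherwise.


The Hessian of f(x,y) = 3*x^2 - 1*x*y - 3*y^2 - 5*x - 9*y - 10 is:
H = [[6, -1], [-1, -6]]
Trace = 6 - 6 = 0
Determinant = 6*-6 - (-1)^2 = -37
Discriminant = (0)^2 - 4*-37 = 148.0
Eigenvalues: lambda_1 = -6.0828, lambda_2 = 6.0828
The function is not concave.

0


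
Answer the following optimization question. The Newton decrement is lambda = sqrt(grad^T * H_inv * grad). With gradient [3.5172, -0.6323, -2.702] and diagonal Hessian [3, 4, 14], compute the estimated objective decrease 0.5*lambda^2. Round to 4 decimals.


Step 1: H is diagonal, so H^(-1) * g = [1.1724, -0.1581, -0.193].
Step 2: g^T H^(-1) g = sum_i g_i^2 / H_ii
  = (3.5172)^2/3 + (-0.6323)^2/4 + (-2.702)^2/14
  = 4.1236 + 0.1 + 0.5215 = 4.745
Step 3: Objective decrease = 0.5 * g^T H^(-1) g = 2.3725


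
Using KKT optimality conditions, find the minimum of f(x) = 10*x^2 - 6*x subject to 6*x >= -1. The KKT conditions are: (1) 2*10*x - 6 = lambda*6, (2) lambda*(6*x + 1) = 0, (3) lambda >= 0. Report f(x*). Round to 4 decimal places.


Step 1: Try lambda = 0 (constraint inactive).
Stationarity: 2*10*x - 6 = 0
x* = 6/(2*10) = 0.3
Check constraint: 6*0.3 = 1.8 >= -1 -- satisfied.
Step 2: Compute optimal value.
f(x*) = 10*0.3^2 - 6*0.3 = -0.9


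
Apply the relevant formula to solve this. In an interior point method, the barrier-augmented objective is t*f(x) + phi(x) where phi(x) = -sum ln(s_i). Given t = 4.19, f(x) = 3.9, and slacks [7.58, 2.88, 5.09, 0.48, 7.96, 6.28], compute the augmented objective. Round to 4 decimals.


Step 1: Compute log-barrier.
ln values: [2.0255, 1.0578, 1.6273, -0.734, 2.0744, 1.8374]
phi = -(2.0255 + 1.0578 + 1.6273 - 0.734 + 2.0744 + 1.8374) = -7.8884
Step 2: Compute augmented objective.
t*f(x) = 4.19*3.9 = 16.341
Total = 16.341 - 7.8884 = 8.4526


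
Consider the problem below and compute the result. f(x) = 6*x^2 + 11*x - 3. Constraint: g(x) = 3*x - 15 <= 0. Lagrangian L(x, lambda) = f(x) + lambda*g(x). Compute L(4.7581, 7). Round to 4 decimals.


Step 1: Evaluate f(x).
f(4.7581) = 6*4.7581^2 + 11*4.7581 - 3 = 185.1762
Step 2: Evaluate g(x).
g(4.7581) = 3*4.7581 - 15 = -0.7257
Step 3: Compute Lagrangian.
L = 185.1762 + 7*-0.7257 = 180.0963


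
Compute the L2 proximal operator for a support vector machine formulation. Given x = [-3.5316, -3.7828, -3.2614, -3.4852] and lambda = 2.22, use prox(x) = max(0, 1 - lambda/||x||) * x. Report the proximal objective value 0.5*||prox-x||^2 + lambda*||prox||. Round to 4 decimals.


Step 1: Compute ||x||.
||x|| = 7.0403
Step 2: Compute scaling factor.
scale = max(0, 1 - 2.22/7.0403) = 0.6847
Step 3: prox(x) = [-2.418, -2.59, -2.233, -2.3862]
||prox(x)|| = 4.8203
Step 4: Proximal objective.
0.5*||prox-x||^2 = 2.4642
lambda*||prox|| = 10.7011
Total = 13.1652


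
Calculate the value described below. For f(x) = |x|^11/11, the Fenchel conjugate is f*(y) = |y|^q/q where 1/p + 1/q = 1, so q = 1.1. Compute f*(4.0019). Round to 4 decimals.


The conjugate exponent q satisfies 1/p + 1/q = 1.
p = 11, so q = 11/(11 - 1) = 1.1
|y|^q = 4.0019^1.1 = 4.5972
f*(4.0019) = 4.5972 / 1.1 = 4.1793


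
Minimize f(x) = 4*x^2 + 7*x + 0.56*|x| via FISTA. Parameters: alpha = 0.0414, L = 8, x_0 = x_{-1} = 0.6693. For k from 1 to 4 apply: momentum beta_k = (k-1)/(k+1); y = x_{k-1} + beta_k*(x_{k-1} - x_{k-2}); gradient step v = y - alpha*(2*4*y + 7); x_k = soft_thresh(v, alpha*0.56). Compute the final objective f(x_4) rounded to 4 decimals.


FISTA on f(x) = 4*x^2 + 7*x + 0.56*|x|
L = 8, alpha = 0.0414
Iteration 1: beta = 0.0, y = 0.6693 + 0.0*(0.6693 - 0.6693) = 0.6693
  grad(y) = 12.3544, v = y - alpha*grad = 0.1578
  prox(v) = soft_thresh(0.1578, 0.0232) = 0.1346
Iteration 2: beta = 0.3333, y = 0.1346 + 0.3333*(0.1346 - 0.6693) = -0.0436
  grad(y) = 6.6514, v = y - alpha*grad = -0.3189
  prox(v) = soft_thresh(-0.3189, 0.0232) = -0.2958
Iteration 3: beta = 0.5, y = -0.2958 + 0.5*(-0.2958 - 0.1346) = -0.511
  grad(y) = 2.9123, v = y - alpha*grad = -0.6315
  prox(v) = soft_thresh(-0.6315, 0.0232) = -0.6083
Iteration 4: beta = 0.6, y = -0.6083 + 0.6*(-0.6083 + 0.2958) = -0.7959
  grad(y) = 0.6328, v = y - alpha*grad = -0.8221
  prox(v) = soft_thresh(-0.8221, 0.0232) = -0.7989
f(x_4) = 4*(-0.7989)^2 + 7*(-0.7989) + 0.56*|-0.7989| = -2.592


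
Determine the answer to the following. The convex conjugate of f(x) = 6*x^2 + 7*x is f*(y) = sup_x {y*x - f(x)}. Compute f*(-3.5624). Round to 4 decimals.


f*(y) = sup_x {y*x - a*x^2 - b*x} = sup_x {(y-b)*x - a*x^2}
FOC: (y - b) - 2a*x = 0 => x* = (y - b)/(2a)
x* = (-3.5624 - 7)/(2*6) = -0.8802
f*(-3.5624) = (y-b)^2/(4a) = (-3.5624 - 7)^2/(4*6)
= 111.5643/24 = 4.6485


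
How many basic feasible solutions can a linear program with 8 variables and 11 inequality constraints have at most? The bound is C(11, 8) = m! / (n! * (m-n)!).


Each vertex corresponds to some choice of n active constraints out of m, so the number of vertices is at most C(m, n) = m! / (n!(m-n)!).
m = 11, n = 8
Numerator: 11 * 10 * 9 * 8 * 7 * 6 * 5 * 4
Denominator: 8! = 40320
C(11, 8) = 165


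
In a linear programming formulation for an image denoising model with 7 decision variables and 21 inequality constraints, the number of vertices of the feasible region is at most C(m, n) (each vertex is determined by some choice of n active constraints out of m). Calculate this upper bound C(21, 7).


Each vertex corresponds to some choice of n active constraints out of m, so the number of vertices is at most C(m, n) = m! / (n!(m-n)!).
m = 21, n = 7
Numerator: 21 * 20 * 19 * 18 * 17 * 16 * 15
Denominator: 7! = 5040
C(21, 7) = 116280


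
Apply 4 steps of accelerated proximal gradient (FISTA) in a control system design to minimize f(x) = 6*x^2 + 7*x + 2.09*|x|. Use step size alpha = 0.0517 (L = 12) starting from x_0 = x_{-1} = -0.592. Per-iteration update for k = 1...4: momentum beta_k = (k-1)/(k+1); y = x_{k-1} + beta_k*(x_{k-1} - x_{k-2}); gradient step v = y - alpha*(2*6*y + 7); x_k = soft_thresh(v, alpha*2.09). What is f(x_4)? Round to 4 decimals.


FISTA on f(x) = 6*x^2 + 7*x + 2.09*|x|
L = 12, alpha = 0.0517
Iteration 1: beta = 0.0, y = -0.592 + 0.0*(-0.592 + 0.592) = -0.592
  grad(y) = -0.104, v = y - alpha*grad = -0.5866
  prox(v) = soft_thresh(-0.5866, 0.1081) = -0.4786
Iteration 2: beta = 0.3333, y = -0.4786 + 0.3333*(-0.4786 + 0.592) = -0.4408
  grad(y) = 1.7109, v = y - alpha*grad = -0.5292
  prox(v) = soft_thresh(-0.5292, 0.1081) = -0.4212
Iteration 3: beta = 0.5, y = -0.4212 + 0.5*(-0.4212 + 0.4786) = -0.3925
  grad(y) = 2.2905, v = y - alpha*grad = -0.5109
  prox(v) = soft_thresh(-0.5109, 0.1081) = -0.4028
Iteration 4: beta = 0.6, y = -0.4028 + 0.6*(-0.4028 + 0.4212) = -0.3918
  grad(y) = 2.2982, v = y - alpha*grad = -0.5106
  prox(v) = soft_thresh(-0.5106, 0.1081) = -0.4026
f(x_4) = 6*(-0.4026)^2 + 7*(-0.4026) + 2.09*|-0.4026| = -1.0042


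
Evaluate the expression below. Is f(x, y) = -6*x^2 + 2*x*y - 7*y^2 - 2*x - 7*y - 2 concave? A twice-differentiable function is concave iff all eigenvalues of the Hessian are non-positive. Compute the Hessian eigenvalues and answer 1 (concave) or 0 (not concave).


The Hessian of f(x,y) = -6*x^2 + 2*x*y - 7*y^2 - 2*x - 7*y - 2 is:
H = [[-12, 2], [2, -14]]
Trace = -12 - 14 = -26
Determinant = -12*-14 - (2)^2 = 164
Discriminant = (-26)^2 - 4*164 = 20.0
Eigenvalues: lambda_1 = -15.2361, lambda_2 = -10.7639
The function is concave.

1


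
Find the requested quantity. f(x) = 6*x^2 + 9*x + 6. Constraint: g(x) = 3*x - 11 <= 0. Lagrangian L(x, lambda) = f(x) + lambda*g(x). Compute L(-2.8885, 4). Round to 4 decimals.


Step 1: Evaluate f(x).
f(-2.8885) = 6*(-2.8885)^2 + 9*(-2.8885) + 6 = 30.0641
Step 2: Evaluate g(x).
g(-2.8885) = 3*-2.8885 - 11 = -19.6655
Step 3: Compute Lagrangian.
L = 30.0641 + 4*-19.6655 = -48.5979


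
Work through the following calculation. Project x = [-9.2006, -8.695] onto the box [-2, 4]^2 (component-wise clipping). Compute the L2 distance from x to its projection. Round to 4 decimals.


Project each component onto [-2, 4].
clip(-9.2006) = -2.0, clip(-8.695) = -2.0
Projection = [-2.0, -2.0]
Squared diffs: [51.8486, 44.823]
Distance = sqrt(96.6716) = 9.8322


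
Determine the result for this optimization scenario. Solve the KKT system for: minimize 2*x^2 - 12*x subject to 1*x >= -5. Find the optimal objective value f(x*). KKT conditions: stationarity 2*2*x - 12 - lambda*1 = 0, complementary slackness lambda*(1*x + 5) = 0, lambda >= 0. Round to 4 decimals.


Step 1: Try lambda = 0 (constraint inactive).
Stationarity: 2*2*x - 12 = 0
x* = 12/(2*2) = 3.0
Check constraint: 1*3.0 = 3.0 >= -5 -- satisfied.
Step 2: Compute optimal value.
f(x*) = 2*3.0^2 - 12*3.0 = -18.0


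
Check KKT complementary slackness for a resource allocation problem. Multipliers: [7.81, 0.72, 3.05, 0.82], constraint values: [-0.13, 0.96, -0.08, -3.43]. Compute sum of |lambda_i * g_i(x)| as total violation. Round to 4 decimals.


KKT complementary slackness check:
lambda_1 * g_1 = 7.81 * -0.13 = -1.0153
lambda_2 * g_2 = 0.72 * 0.96 = 0.6912
lambda_3 * g_3 = 3.05 * -0.08 = -0.244
lambda_4 * g_4 = 0.82 * -3.43 = -2.8126
Total violation = 1.0153 + 0.6912 + 0.244 + 2.8126 = 4.7631


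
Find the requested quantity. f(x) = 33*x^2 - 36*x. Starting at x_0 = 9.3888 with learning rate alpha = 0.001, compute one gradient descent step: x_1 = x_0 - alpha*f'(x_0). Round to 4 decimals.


We compute the gradient at x_0 and apply the update.
f'(x) = 66*x - 36
f'(9.3888) = 66*9.3888 - 36 = 583.6608
x_1 = 9.3888 - 0.001*583.6608 = 8.8051


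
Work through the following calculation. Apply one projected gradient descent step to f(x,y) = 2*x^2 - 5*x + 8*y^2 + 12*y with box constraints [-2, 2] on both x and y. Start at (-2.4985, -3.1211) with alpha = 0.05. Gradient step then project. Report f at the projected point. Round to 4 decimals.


Step 1: Compute gradient at (-2.4985, -3.1211).
grad_x = 2*2*-2.4985 - 5 = -14.994
grad_y = 2*8*-3.1211 + 12 = -37.9376
Step 2: Gradient step.
x_raw = -2.4985 - 0.05*-14.994 = -1.7488
y_raw = -3.1211 - 0.05*-37.9376 = -1.2242
Step 3: Project onto [-2, 2].
x_proj = clip(-1.7488) = -1.7488
y_proj = clip(-1.2242) = -1.2242
Step 4: Evaluate f.
f(-1.7488, -1.2242) = 12.1597


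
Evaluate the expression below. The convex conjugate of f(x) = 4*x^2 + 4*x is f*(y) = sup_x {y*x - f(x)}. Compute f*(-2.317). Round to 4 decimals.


f*(y) = sup_x {y*x - a*x^2 - b*x} = sup_x {(y-b)*x - a*x^2}
FOC: (y - b) - 2a*x = 0 => x* = (y - b)/(2a)
x* = (-2.317 - 4)/(2*4) = -0.7896
f*(-2.317) = (y-b)^2/(4a) = (-2.317 - 4)^2/(4*4)
= 39.9045/16 = 2.494


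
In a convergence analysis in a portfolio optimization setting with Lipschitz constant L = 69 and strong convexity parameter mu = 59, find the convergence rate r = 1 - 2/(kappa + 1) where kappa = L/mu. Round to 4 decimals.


Step 1: Compute the condition number.
kappa = L/mu = 69/59 = 1.1695
Step 2: Compute the convergence rate.
r = 1 - 2/(kappa + 1) = 1 - 2*mu/(L + mu) = (L - mu)/(L + mu) = 10/128 = 0.0781


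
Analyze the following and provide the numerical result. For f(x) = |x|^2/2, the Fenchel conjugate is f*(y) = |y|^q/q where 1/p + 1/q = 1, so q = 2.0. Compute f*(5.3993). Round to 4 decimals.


The conjugate exponent q satisfies 1/p + 1/q = 1.
p = 2, so q = 2/(2 - 1) = 2.0
|y|^q = 5.3993^2.0 = 29.1524
f*(5.3993) = 29.1524 / 2.0 = 14.5762


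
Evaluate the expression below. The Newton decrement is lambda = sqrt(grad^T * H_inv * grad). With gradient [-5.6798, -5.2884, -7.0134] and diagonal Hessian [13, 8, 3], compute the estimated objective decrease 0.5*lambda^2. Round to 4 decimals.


Step 1: H is diagonal, so H^(-1) * g = [-0.4369, -0.6611, -2.3378].
Step 2: g^T H^(-1) g = sum_i g_i^2 / H_ii
  = (-5.6798)^2/13 + (-5.2884)^2/8 + (-7.0134)^2/3
  = 2.4815 + 3.4959 + 16.3959 = 22.3734
Step 3: Objective decrease = 0.5 * g^T H^(-1) g = 11.1867


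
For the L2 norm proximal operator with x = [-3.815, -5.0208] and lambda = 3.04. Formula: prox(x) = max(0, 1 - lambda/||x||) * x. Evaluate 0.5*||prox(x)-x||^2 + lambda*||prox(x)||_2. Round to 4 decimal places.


Step 1: Compute ||x||.
||x|| = 6.3058
Step 2: Compute scaling factor.
scale = max(0, 1 - 3.04/6.3058) = 0.5179
Step 3: prox(x) = [-1.9758, -2.6003]
||prox(x)|| = 3.2658
Step 4: Proximal objective.
0.5*||prox-x||^2 = 4.6208
lambda*||prox|| = 9.928
Total = 14.5487


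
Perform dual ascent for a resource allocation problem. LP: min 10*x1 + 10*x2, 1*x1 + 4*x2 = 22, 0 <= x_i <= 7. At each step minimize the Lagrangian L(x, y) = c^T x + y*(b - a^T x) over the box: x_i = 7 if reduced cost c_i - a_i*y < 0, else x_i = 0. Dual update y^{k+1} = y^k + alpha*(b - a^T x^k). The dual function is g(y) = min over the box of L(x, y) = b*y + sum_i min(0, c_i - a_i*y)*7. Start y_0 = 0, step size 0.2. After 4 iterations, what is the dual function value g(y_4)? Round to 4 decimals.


Dual ascent for LP: min 10*x1 + 10*x2, 1*x1 + 4*x2 = 22, 0 <= x_i <= 7
Step 1: y^k = 0.0, reduced costs: (10.0, 10.0)
  x^k = (0.0, 0.0), subgradient = b - a^T x = 22.0
  y^{k+1} = 0.0 + 0.2*22.0 = 4.4
Step 2: y^k = 4.4, reduced costs: (5.6, -7.6)
  x^k = (0.0, 7.0), subgradient = b - a^T x = -6.0
  y^{k+1} = 4.4 + 0.2*-6.0 = 3.2
Step 3: y^k = 3.2, reduced costs: (6.8, -2.8)
  x^k = (0.0, 7.0), subgradient = b - a^T x = -6.0
  y^{k+1} = 3.2 + 0.2*-6.0 = 2.0
Step 4: y^k = 2.0, reduced costs: (8.0, 2.0)
  x^k = (0.0, 0.0), subgradient = b - a^T x = 22.0
  y^{k+1} = 2.0 + 0.2*22.0 = 6.4
Dual objective at y_4 = 6.4: reduced costs (3.6, -15.6), box minimizer x = (0.0, 7.0)
g(y_4) = b*y + (c1 - a1*y)*x1 + (c2 - a2*y)*x2 = 22*6.4 + 3.6*0.0 + (-15.6)*7.0 = 140.8 + 0.0 - 109.2 = 31.6


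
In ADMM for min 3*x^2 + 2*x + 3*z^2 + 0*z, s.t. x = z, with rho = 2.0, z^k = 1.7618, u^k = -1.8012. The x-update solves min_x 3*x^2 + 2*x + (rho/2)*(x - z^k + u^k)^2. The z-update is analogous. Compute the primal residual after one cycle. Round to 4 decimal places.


ADMM iteration with rho = 2.0, z^k = 1.7618, u^k = -1.8012
Step 1: x-update.
Minimize 3*x^2 + 2*x + (2.0/2)*(x - 1.7618 - 1.8012)^2
FOC: (2*3 + 2.0)*x = -2 + 2.0*(1.7618 + 1.8012)
x^{k+1} = 0.6408
Step 2: z-update.
Minimize 3*z^2 + 0*z + (2.0/2)*(0.6408 - z - 1.8012)^2
FOC: (2*3 + 2.0)*z = 0 + 2.0*(0.6408 - 1.8012)
z^{k+1} = -0.2901
Step 3: u-update.
u^{k+1} = -1.8012 + 0.6408 + 0.2901 = -0.8703
Step 4: Primal residual = |0.6408 + 0.2901| = 0.9309


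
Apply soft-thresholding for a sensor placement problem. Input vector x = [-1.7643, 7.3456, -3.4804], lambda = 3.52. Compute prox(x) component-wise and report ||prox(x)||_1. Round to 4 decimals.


Soft-thresholding with lambda = 3.52:
prox(-1.7643) = sign(-1.7643)*max(|-1.7643| - 3.52, 0) = 0.0
prox(7.3456) = sign(7.3456)*max(|7.3456| - 3.52, 0) = 3.8256
prox(-3.4804) = sign(-3.4804)*max(|-3.4804| - 3.52, 0) = 0.0
prox(x) = [0.0, 3.8256, 0.0]
||prox(x)||_1 = 0.0 + 3.8256 + 0.0 = 3.8256


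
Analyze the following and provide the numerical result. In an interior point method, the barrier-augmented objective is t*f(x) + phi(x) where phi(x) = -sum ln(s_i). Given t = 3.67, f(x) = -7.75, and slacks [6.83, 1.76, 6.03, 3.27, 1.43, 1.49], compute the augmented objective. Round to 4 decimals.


Step 1: Compute log-barrier.
ln values: [1.9213, 0.5653, 1.7967, 1.1848, 0.3577, 0.3988]
phi = -(1.9213 + 0.5653 + 1.7967 + 1.1848 + 0.3577 + 0.3988) = -6.2246
Step 2: Compute augmented objective.
t*f(x) = 3.67*-7.75 = -28.4425
Total = -28.4425 - 6.2246 = -34.6671


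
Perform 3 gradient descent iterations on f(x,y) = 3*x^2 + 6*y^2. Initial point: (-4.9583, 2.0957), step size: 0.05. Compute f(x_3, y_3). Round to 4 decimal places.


Gradient descent on f(x,y) = 3*x^2 + 6*y^2.
Starting point: (-4.9583, 2.0957), alpha = 0.05
Step 1: grad_x = 2*3*-4.9583 = -29.7498, grad_y = 2*6*2.0957 = 25.1484
  x_1 = -4.9583 - 0.05*-29.7498 = -3.4708
  y_1 = 2.0957 - 0.05*25.1484 = 0.8383
Step 2: grad_x = 2*3*-3.4708 = -20.8249, grad_y = 2*6*0.8383 = 10.0594
  x_2 = -3.4708 - 0.05*-20.8249 = -2.4296
  y_2 = 0.8383 - 0.05*10.0594 = 0.3353
Step 3: grad_x = 2*3*-2.4296 = -14.5774, grad_y = 2*6*0.3353 = 4.0237
  x_3 = -2.4296 - 0.05*-14.5774 = -1.7007
  y_3 = 0.3353 - 0.05*4.0237 = 0.1341
f(-1.7007, 0.1341) = 3*(-1.7007)^2 + 6*0.1341^2 = 8.785


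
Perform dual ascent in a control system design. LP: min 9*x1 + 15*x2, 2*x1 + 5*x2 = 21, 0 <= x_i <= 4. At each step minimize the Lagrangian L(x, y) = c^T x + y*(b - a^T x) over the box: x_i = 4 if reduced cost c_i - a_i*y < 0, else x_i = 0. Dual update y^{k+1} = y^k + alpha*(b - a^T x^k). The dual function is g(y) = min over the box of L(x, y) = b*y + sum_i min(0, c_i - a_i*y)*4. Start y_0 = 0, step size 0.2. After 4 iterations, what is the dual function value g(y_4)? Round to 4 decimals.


Dual ascent for LP: min 9*x1 + 15*x2, 2*x1 + 5*x2 = 21, 0 <= x_i <= 4
Step 1: y^k = 0.0, reduced costs: (9.0, 15.0)
  x^k = (0.0, 0.0), subgradient = b - a^T x = 21.0
  y^{k+1} = 0.0 + 0.2*21.0 = 4.2
Step 2: y^k = 4.2, reduced costs: (0.6, -6.0)
  x^k = (0.0, 4.0), subgradient = b - a^T x = 1.0
  y^{k+1} = 4.2 + 0.2*1.0 = 4.4
Step 3: y^k = 4.4, reduced costs: (0.2, -7.0)
  x^k = (0.0, 4.0), subgradient = b - a^T x = 1.0
  y^{k+1} = 4.4 + 0.2*1.0 = 4.6
Step 4: y^k = 4.6, reduced costs: (-0.2, -8.0)
  x^k = (4.0, 4.0), subgradient = b - a^T x = -7.0
  y^{k+1} = 4.6 + 0.2*-7.0 = 3.2
Dual objective at y_4 = 3.2: reduced costs (2.6, -1.0), box minimizer x = (0.0, 4.0)
g(y_4) = b*y + (c1 - a1*y)*x1 + (c2 - a2*y)*x2 = 21*3.2 + 2.6*0.0 + (-1.0)*4.0 = 67.2 + 0.0 - 4.0 = 63.2


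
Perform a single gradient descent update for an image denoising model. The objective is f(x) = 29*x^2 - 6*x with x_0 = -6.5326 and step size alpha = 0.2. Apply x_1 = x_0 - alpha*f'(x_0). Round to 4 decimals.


We compute the gradient at x_0 and apply the update.
f'(x) = 58*x - 6
f'(-6.5326) = 58*-6.5326 - 6 = -384.8908
x_1 = -6.5326 - 0.2*-384.8908 = 70.4456


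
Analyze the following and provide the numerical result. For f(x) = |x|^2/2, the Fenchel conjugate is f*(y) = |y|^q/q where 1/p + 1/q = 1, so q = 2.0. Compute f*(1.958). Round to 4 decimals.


The conjugate exponent q satisfies 1/p + 1/q = 1.
p = 2, so q = 2/(2 - 1) = 2.0
|y|^q = 1.958^2.0 = 3.8338
f*(1.958) = 3.8338 / 2.0 = 1.9169


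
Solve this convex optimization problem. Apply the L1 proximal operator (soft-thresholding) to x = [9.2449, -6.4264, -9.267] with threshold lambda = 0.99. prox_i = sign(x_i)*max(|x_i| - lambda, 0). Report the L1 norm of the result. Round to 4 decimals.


Soft-thresholding with lambda = 0.99:
prox(9.2449) = sign(9.2449)*max(|9.2449| - 0.99, 0) = 8.2549
prox(-6.4264) = sign(-6.4264)*max(|-6.4264| - 0.99, 0) = -5.4364
prox(-9.267) = sign(-9.267)*max(|-9.267| - 0.99, 0) = -8.277
prox(x) = [8.2549, -5.4364, -8.277]
||prox(x)||_1 = 8.2549 + 5.4364 + 8.277 = 21.9683


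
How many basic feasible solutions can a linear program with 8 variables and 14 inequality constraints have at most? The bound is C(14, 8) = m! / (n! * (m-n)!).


Each vertex corresponds to some choice of n active constraints out of m, so the number of vertices is at most C(m, n) = m! / (n!(m-n)!).
m = 14, n = 8
Numerator: 14 * 13 * 12 * 11 * 10 * 9 * 8 * 7
Denominator: 8! = 40320
C(14, 8) = 3003


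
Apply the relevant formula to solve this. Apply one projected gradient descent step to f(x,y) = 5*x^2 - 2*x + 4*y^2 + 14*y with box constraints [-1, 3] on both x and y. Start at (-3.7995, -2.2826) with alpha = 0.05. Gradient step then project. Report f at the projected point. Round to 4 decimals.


Step 1: Compute gradient at (-3.7995, -2.2826).
grad_x = 2*5*-3.7995 - 2 = -39.995
grad_y = 2*4*-2.2826 + 14 = -4.2608
Step 2: Gradient step.
x_raw = -3.7995 - 0.05*-39.995 = -1.7998
y_raw = -2.2826 - 0.05*-4.2608 = -2.0696
Step 3: Project onto [-1, 3].
x_proj = clip(-1.7998) = -1.0
y_proj = clip(-2.0696) = -1.0
Step 4: Evaluate f.
f(-1.0, -1.0) = -3.0


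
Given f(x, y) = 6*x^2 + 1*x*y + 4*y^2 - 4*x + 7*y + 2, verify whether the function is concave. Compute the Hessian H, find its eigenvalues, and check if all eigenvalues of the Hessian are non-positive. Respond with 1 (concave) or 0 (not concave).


The Hessian of f(x,y) = 6*x^2 + 1*x*y + 4*y^2 - 4*x + 7*y + 2 is:
H = [[12, 1], [1, 8]]
Trace = 12 + 8 = 20
Determinant = 12*8 - (1)^2 = 95
Discriminant = (20)^2 - 4*95 = 20.0
Eigenvalues: lambda_1 = 7.7639, lambda_2 = 12.2361
The function is not concave.

0


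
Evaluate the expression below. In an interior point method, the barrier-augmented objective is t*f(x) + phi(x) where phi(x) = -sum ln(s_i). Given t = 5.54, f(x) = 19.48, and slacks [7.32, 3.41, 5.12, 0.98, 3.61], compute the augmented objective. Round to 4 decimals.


Step 1: Compute log-barrier.
ln values: [1.9906, 1.2267, 1.6332, -0.0202, 1.2837]
phi = -(1.9906 + 1.2267 + 1.6332 - 0.0202 + 1.2837) = -6.114
Step 2: Compute augmented objective.
t*f(x) = 5.54*19.48 = 107.9192
Total = 107.9192 - 6.114 = 101.8052


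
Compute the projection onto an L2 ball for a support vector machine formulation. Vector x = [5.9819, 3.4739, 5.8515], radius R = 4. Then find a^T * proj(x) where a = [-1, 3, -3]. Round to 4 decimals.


Step 1: Compute ||x|| (intermediates to 6 decimals).
||x|| = sqrt(5.9819^2 + 3.4739^2 + 5.8515^2) = 9.060417
Step 2: Project.
Since ||x|| > R, scale = R/||x|| = 4/9.060417 = 0.441481, proj(x) = scale * x
proj(x) = [2.640895, 1.533661, 2.583326]
Step 3: Dot product.
a^T * proj(x) = -1*2.640895 + 3*1.533661 - 3*2.583326 = -5.7899


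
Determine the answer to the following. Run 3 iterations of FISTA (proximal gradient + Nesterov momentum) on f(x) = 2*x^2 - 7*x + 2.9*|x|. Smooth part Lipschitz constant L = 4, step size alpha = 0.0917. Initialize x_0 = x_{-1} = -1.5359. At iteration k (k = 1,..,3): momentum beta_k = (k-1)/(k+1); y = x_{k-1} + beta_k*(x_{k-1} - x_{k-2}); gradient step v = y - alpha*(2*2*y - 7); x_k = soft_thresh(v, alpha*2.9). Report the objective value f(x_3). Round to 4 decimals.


FISTA on f(x) = 2*x^2 - 7*x + 2.9*|x|
L = 4, alpha = 0.0917
Iteration 1: beta = 0.0, y = -1.5359 + 0.0*(-1.5359 + 1.5359) = -1.5359
  grad(y) = -13.1436, v = y - alpha*grad = -0.3306
  prox(v) = soft_thresh(-0.3306, 0.2659) = -0.0647
Iteration 2: beta = 0.3333, y = -0.0647 + 0.3333*(-0.0647 + 1.5359) = 0.4257
  grad(y) = -5.2972, v = y - alpha*grad = 0.9115
  prox(v) = soft_thresh(0.9115, 0.2659) = 0.6455
Iteration 3: beta = 0.5, y = 0.6455 + 0.5*(0.6455 + 0.0647) = 1.0006
  grad(y) = -2.9975, v = y - alpha*grad = 1.2755
  prox(v) = soft_thresh(1.2755, 0.2659) = 1.0096
f(x_3) = 2*1.0096^2 - 7*1.0096 + 2.9*|1.0096| = -2.1008


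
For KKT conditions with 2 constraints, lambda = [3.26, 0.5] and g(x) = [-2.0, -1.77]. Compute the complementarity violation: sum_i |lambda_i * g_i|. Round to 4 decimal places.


KKT complementary slackness check:
lambda_1 * g_1 = 3.26 * -2.0 = -6.52
lambda_2 * g_2 = 0.5 * -1.77 = -0.885
Total violation = 6.52 + 0.885 = 7.405


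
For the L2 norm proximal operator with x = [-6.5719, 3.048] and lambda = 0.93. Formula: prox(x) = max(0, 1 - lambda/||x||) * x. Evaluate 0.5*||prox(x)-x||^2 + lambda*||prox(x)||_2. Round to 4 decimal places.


Step 1: Compute ||x||.
||x|| = 7.2443
Step 2: Compute scaling factor.
scale = max(0, 1 - 0.93/7.2443) = 0.8716
Step 3: prox(x) = [-5.7282, 2.6567]
||prox(x)|| = 6.3143
Step 4: Proximal objective.
0.5*||prox-x||^2 = 0.4325
lambda*||prox|| = 5.8723
Total = 6.3048


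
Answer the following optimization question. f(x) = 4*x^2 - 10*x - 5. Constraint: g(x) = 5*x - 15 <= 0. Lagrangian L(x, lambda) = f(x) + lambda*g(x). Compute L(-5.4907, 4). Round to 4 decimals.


Step 1: Evaluate f(x).
f(-5.4907) = 4*(-5.4907)^2 - 10*(-5.4907) - 5 = 170.4981
Step 2: Evaluate g(x).
g(-5.4907) = 5*-5.4907 - 15 = -42.4535
Step 3: Compute Lagrangian.
L = 170.4981 + 4*-42.4535 = 0.6841


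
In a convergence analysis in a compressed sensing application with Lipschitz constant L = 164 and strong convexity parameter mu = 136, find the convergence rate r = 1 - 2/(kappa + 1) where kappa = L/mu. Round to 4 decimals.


Step 1: Compute the condition number.
kappa = L/mu = 164/136 = 1.2059
Step 2: Compute the convergence rate.
r = 1 - 2/(kappa + 1) = 1 - 2*mu/(L + mu) = (L - mu)/(L + mu) = 28/300 = 0.0933


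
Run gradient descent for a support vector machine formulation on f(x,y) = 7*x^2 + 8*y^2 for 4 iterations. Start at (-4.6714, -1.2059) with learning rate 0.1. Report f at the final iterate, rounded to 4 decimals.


Gradient descent on f(x,y) = 7*x^2 + 8*y^2.
Starting point: (-4.6714, -1.2059), alpha = 0.1
Step 1: grad_x = 2*7*-4.6714 = -65.3996, grad_y = 2*8*-1.2059 = -19.2944
  x_1 = -4.6714 - 0.1*-65.3996 = 1.8686
  y_1 = -1.2059 - 0.1*-19.2944 = 0.7235
Step 2: grad_x = 2*7*1.8686 = 26.1598, grad_y = 2*8*0.7235 = 11.5766
  x_2 = 1.8686 - 0.1*26.1598 = -0.7474
  y_2 = 0.7235 - 0.1*11.5766 = -0.4341
Step 3: grad_x = 2*7*-0.7474 = -10.4639, grad_y = 2*8*-0.4341 = -6.946
  x_3 = -0.7474 - 0.1*-10.4639 = 0.299
  y_3 = -0.4341 - 0.1*-6.946 = 0.2605
Step 4: grad_x = 2*7*0.299 = 4.1856, grad_y = 2*8*0.2605 = 4.1676
  x_4 = 0.299 - 0.1*4.1856 = -0.1196
  y_4 = 0.2605 - 0.1*4.1676 = -0.1563
f(-0.1196, -0.1563) = 7*(-0.1196)^2 + 8*(-0.1563)^2 = 0.2955


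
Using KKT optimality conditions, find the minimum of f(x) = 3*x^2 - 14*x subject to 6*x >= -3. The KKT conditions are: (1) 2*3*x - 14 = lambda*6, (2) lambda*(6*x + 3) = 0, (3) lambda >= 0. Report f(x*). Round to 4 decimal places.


Step 1: Try lambda = 0 (constraint inactive).
Stationarity: 2*3*x - 14 = 0
x* = 14/(2*3) = 7/3 = 2.3333 (rounded; the exact value 7/3 is used below)
Check constraint: 6*2.3333 = 13.9998 >= -3 -- satisfied.
Step 2: Compute optimal value.
f(x*) = 3*(7/3)^2 - 14*(7/3) = -16.3333


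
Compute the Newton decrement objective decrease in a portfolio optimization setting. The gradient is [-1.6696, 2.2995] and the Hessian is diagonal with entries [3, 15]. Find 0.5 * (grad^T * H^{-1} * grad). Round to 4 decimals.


Step 1: H is diagonal, so H^(-1) * g = [-0.5565, 0.1533].
Step 2: g^T H^(-1) g = sum_i g_i^2 / H_ii
  = (-1.6696)^2/3 + (2.2995)^2/15
  = 0.9292 + 0.3525 = 1.2817
Step 3: Objective decrease = 0.5 * g^T H^(-1) g = 0.6409


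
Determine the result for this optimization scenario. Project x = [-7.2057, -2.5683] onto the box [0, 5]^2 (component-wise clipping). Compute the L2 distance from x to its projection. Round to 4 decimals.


Project each component onto [0, 5].
clip(-7.2057) = 0.0, clip(-2.5683) = 0.0
Projection = [0.0, 0.0]
Squared diffs: [51.9221, 6.5962]
Distance = sqrt(58.5183) = 7.6497


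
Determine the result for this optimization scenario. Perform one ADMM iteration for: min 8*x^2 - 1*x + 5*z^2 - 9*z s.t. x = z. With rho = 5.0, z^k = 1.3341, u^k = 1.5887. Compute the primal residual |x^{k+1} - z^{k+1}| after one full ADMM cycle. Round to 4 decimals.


ADMM iteration with rho = 5.0, z^k = 1.3341, u^k = 1.5887
Step 1: x-update.
Minimize 8*x^2 - 1*x + (5.0/2)*(x - 1.3341 + 1.5887)^2
FOC: (2*8 + 5.0)*x = 1 + 5.0*(1.3341 - 1.5887)
x^{k+1} = -0.013
Step 2: z-update.
Minimize 5*z^2 - 9*z + (5.0/2)*(-0.013 - z + 1.5887)^2
FOC: (2*5 + 5.0)*z = 9 + 5.0*(-0.013 + 1.5887)
z^{k+1} = 1.1252
Step 3: u-update.
u^{k+1} = 1.5887 - 0.013 - 1.1252 = 0.4505
Step 4: Primal residual = |-0.013 - 1.1252| = 1.1382


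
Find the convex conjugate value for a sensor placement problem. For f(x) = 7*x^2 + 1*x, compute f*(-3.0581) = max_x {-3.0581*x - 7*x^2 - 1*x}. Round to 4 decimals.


f*(y) = sup_x {y*x - a*x^2 - b*x} = sup_x {(y-b)*x - a*x^2}
FOC: (y - b) - 2a*x = 0 => x* = (y - b)/(2a)
x* = (-3.0581 - 1)/(2*7) = -0.2899
f*(-3.0581) = (y-b)^2/(4a) = (-3.0581 - 1)^2/(4*7)
= 16.4682/28 = 0.5881


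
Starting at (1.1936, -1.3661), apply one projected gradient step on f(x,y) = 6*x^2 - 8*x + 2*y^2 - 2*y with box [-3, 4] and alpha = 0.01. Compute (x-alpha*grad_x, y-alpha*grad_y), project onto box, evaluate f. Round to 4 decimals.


Step 1: Compute gradient at (1.1936, -1.3661).
grad_x = 2*6*1.1936 - 8 = 6.3232
grad_y = 2*2*-1.3661 - 2 = -7.4644
Step 2: Gradient step.
x_raw = 1.1936 - 0.01*6.3232 = 1.1304
y_raw = -1.3661 - 0.01*-7.4644 = -1.2915
Step 3: Project onto [-3, 4].
x_proj = clip(1.1304) = 1.1304
y_proj = clip(-1.2915) = -1.2915
Step 4: Evaluate f.
f(1.1304, -1.2915) = 4.5421


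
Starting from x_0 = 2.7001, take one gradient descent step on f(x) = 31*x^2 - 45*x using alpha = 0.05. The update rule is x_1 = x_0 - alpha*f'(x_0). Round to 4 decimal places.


We compute the gradient at x_0 and apply the update.
f'(x) = 62*x - 45
f'(2.7001) = 62*2.7001 - 45 = 122.4062
x_1 = 2.7001 - 0.05*122.4062 = -3.4202


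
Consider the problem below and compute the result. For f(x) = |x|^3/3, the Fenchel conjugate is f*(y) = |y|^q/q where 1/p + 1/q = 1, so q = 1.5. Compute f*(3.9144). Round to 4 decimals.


The conjugate exponent q satisfies 1/p + 1/q = 1.
p = 3, so q = 3/(3 - 1) = 1.5
|y|^q = 3.9144^1.5 = 7.7446
f*(3.9144) = 7.7446 / 1.5 = 5.1631


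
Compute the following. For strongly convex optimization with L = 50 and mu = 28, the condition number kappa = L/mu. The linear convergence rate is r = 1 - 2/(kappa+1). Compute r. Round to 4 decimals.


Step 1: Compute the condition number.
kappa = L/mu = 50/28 = 1.7857
Step 2: Compute the convergence rate.
r = 1 - 2/(kappa + 1) = 1 - 2*mu/(L + mu) = (L - mu)/(L + mu) = 22/78 = 0.2821


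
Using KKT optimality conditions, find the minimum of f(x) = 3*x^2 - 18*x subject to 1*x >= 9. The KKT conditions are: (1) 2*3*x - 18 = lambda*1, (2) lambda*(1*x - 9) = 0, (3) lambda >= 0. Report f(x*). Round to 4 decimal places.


Step 1: Try lambda = 0 (constraint inactive).
x_unc = 18/(2*3) = 3.0
Check: 1*3.0 = 3.0 < 9 -- violated!
Step 2: Constraint must be active: 1*x = 9
x* = 9/1 = 9.0
lambda = (2*3*9.0 - 18)/1 = 36.0
Step 3: Compute optimal value.
f(x*) = 3*9.0^2 - 18*9.0 = 81.0


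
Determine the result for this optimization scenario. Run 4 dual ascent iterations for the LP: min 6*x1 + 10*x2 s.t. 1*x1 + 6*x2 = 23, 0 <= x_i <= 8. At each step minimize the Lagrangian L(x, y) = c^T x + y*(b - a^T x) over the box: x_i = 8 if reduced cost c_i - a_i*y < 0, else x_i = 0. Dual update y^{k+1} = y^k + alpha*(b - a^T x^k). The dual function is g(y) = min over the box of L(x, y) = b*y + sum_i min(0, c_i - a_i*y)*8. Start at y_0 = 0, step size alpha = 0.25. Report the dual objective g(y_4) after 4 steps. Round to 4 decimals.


Dual ascent for LP: min 6*x1 + 10*x2, 1*x1 + 6*x2 = 23, 0 <= x_i <= 8
Step 1: y^k = 0.0, reduced costs: (6.0, 10.0)
  x^k = (0.0, 0.0), subgradient = b - a^T x = 23.0
  y^{k+1} = 0.0 + 0.25*23.0 = 5.75
Step 2: y^k = 5.75, reduced costs: (0.25, -24.5)
  x^k = (0.0, 8.0), subgradient = b - a^T x = -25.0
  y^{k+1} = 5.75 + 0.25*-25.0 = -0.5
Step 3: y^k = -0.5, reduced costs: (6.5, 13.0)
  x^k = (0.0, 0.0), subgradient = b - a^T x = 23.0
  y^{k+1} = -0.5 + 0.25*23.0 = 5.25
Step 4: y^k = 5.25, reduced costs: (0.75, -21.5)
  x^k = (0.0, 8.0), subgradient = b - a^T x = -25.0
  y^{k+1} = 5.25 + 0.25*-25.0 = -1.0
Dual objective at y_4 = -1.0: reduced costs (7.0, 16.0), box minimizer x = (0.0, 0.0)
g(y_4) = b*y + (c1 - a1*y)*x1 + (c2 - a2*y)*x2 = 23*(-1.0) + 7.0*0.0 + 16.0*0.0 = -23.0 + 0.0 + 0.0 = -23.0


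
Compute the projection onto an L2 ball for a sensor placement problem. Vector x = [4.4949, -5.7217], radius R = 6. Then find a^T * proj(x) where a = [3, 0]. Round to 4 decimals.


Step 1: Compute ||x|| (intermediates to 6 decimals).
||x|| = sqrt(4.4949^2 + (-5.7217)^2) = 7.276124
Step 2: Project.
Since ||x|| > R, scale = R/||x|| = 6/7.276124 = 0.824615, proj(x) = scale * x
proj(x) = [3.706562, -4.7182]
Step 3: Dot product.
a^T * proj(x) = 3*3.706562 + 0*(-4.7182) = 11.1197


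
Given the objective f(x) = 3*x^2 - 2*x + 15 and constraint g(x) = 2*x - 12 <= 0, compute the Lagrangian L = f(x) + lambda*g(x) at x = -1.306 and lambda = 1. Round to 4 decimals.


Step 1: Evaluate f(x).
f(-1.306) = 3*(-1.306)^2 - 2*(-1.306) + 15 = 22.7289
Step 2: Evaluate g(x).
g(-1.306) = 2*-1.306 - 12 = -14.612
Step 3: Compute Lagrangian.
L = 22.7289 + 1*-14.612 = 8.1169


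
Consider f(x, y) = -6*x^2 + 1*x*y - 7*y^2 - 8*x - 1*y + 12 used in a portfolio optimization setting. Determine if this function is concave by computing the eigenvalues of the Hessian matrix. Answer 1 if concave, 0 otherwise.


The Hessian of f(x,y) = -6*x^2 + 1*x*y - 7*y^2 - 8*x - 1*y + 12 is:
H = [[-12, 1], [1, -14]]
Trace = -12 - 14 = -26
Determinant = -12*-14 - (1)^2 = 167
Discriminant = (-26)^2 - 4*167 = 8.0
Eigenvalues: lambda_1 = -14.4142, lambda_2 = -11.5858
The function is concave.

1


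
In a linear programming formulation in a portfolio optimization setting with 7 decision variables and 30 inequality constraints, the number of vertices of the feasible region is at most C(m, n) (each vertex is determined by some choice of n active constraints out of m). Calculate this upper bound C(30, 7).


Each vertex corresponds to some choice of n active constraints out of m, so the number of vertices is at most C(m, n) = m! / (n!(m-n)!).
m = 30, n = 7
Numerator: 30 * 29 * 28 * 27 * 26 * 25 * 24
Denominator: 7! = 5040
C(30, 7) = 2035800


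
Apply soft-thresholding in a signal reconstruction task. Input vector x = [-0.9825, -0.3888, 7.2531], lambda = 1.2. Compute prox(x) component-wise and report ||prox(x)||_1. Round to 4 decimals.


Soft-thresholding with lambda = 1.2:
prox(-0.9825) = sign(-0.9825)*max(|-0.9825| - 1.2, 0) = 0.0
prox(-0.3888) = sign(-0.3888)*max(|-0.3888| - 1.2, 0) = 0.0
prox(7.2531) = sign(7.2531)*max(|7.2531| - 1.2, 0) = 6.0531
prox(x) = [0.0, 0.0, 6.0531]
||prox(x)||_1 = 0.0 + 0.0 + 6.0531 = 6.0531


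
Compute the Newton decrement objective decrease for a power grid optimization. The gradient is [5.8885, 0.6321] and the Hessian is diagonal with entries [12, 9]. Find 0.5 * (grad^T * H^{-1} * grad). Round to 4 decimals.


Step 1: H is diagonal, so H^(-1) * g = [0.4907, 0.0702].
Step 2: g^T H^(-1) g = sum_i g_i^2 / H_ii
  = (5.8885)^2/12 + (0.6321)^2/9
  = 2.8895 + 0.0444 = 2.9339
Step 3: Objective decrease = 0.5 * g^T H^(-1) g = 1.467


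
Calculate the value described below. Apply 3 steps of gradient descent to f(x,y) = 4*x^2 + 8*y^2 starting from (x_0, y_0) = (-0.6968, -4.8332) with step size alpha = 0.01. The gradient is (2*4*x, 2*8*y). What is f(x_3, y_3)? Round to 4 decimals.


Gradient descent on f(x,y) = 4*x^2 + 8*y^2.
Starting point: (-0.6968, -4.8332), alpha = 0.01
Step 1: grad_x = 2*4*-0.6968 = -5.5744, grad_y = 2*8*-4.8332 = -77.3312
  x_1 = -0.6968 - 0.01*-5.5744 = -0.6411
  y_1 = -4.8332 - 0.01*-77.3312 = -4.0599
Step 2: grad_x = 2*4*-0.6411 = -5.1284, grad_y = 2*8*-4.0599 = -64.9582
  x_2 = -0.6411 - 0.01*-5.1284 = -0.5898
  y_2 = -4.0599 - 0.01*-64.9582 = -3.4103
Step 3: grad_x = 2*4*-0.5898 = -4.7182, grad_y = 2*8*-3.4103 = -54.5649
  x_3 = -0.5898 - 0.01*-4.7182 = -0.5426
  y_3 = -3.4103 - 0.01*-54.5649 = -2.8647
f(-0.5426, -2.8647) = 4*(-0.5426)^2 + 8*(-2.8647)^2 = 66.8277


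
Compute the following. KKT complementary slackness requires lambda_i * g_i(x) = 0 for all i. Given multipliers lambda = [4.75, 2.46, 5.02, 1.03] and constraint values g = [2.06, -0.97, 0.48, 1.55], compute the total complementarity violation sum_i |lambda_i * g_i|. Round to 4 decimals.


KKT complementary slackness check:
lambda_1 * g_1 = 4.75 * 2.06 = 9.785
lambda_2 * g_2 = 2.46 * -0.97 = -2.3862
lambda_3 * g_3 = 5.02 * 0.48 = 2.4096
lambda_4 * g_4 = 1.03 * 1.55 = 1.5965
Total violation = 9.785 + 2.3862 + 2.4096 + 1.5965 = 16.1773


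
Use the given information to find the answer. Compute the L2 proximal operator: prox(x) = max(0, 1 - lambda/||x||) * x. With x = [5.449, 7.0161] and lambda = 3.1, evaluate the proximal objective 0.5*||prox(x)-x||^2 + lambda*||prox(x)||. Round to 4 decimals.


Step 1: Compute ||x||.
||x|| = 8.8835
Step 2: Compute scaling factor.
scale = max(0, 1 - 3.1/8.8835) = 0.651
Step 3: prox(x) = [3.5475, 4.5678]
||prox(x)|| = 5.7835
Step 4: Proximal objective.
0.5*||prox-x||^2 = 4.805
lambda*||prox|| = 17.9289
Total = 22.734


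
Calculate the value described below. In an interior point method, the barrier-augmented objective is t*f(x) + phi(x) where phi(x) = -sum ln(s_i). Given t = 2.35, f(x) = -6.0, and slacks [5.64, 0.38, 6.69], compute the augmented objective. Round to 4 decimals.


Step 1: Compute log-barrier.
ln values: [1.7299, -0.9676, 1.9006]
phi = -(1.7299 - 0.9676 + 1.9006) = -2.6629
Step 2: Compute augmented objective.
t*f(x) = 2.35*-6.0 = -14.1
Total = -14.1 - 2.6629 = -16.7629


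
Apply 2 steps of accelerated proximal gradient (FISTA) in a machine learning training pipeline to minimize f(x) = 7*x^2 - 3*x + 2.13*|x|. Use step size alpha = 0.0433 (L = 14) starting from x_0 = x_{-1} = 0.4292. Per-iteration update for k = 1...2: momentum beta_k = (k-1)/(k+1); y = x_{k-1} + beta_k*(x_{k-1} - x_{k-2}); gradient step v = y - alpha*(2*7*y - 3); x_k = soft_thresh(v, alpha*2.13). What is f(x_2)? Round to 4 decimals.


FISTA on f(x) = 7*x^2 - 3*x + 2.13*|x|
L = 14, alpha = 0.0433
Iteration 1: beta = 0.0, y = 0.4292 + 0.0*(0.4292 - 0.4292) = 0.4292
  grad(y) = 3.0088, v = y - alpha*grad = 0.2989
  prox(v) = soft_thresh(0.2989, 0.0922) = 0.2067
Iteration 2: beta = 0.3333, y = 0.2067 + 0.3333*(0.2067 - 0.4292) = 0.1325
  grad(y) = -1.1447, v = y - alpha*grad = 0.1821
  prox(v) = soft_thresh(0.1821, 0.0922) = 0.0899
f(x_2) = 7*0.0899^2 - 3*0.0899 + 2.13*|0.0899| = -0.0217
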